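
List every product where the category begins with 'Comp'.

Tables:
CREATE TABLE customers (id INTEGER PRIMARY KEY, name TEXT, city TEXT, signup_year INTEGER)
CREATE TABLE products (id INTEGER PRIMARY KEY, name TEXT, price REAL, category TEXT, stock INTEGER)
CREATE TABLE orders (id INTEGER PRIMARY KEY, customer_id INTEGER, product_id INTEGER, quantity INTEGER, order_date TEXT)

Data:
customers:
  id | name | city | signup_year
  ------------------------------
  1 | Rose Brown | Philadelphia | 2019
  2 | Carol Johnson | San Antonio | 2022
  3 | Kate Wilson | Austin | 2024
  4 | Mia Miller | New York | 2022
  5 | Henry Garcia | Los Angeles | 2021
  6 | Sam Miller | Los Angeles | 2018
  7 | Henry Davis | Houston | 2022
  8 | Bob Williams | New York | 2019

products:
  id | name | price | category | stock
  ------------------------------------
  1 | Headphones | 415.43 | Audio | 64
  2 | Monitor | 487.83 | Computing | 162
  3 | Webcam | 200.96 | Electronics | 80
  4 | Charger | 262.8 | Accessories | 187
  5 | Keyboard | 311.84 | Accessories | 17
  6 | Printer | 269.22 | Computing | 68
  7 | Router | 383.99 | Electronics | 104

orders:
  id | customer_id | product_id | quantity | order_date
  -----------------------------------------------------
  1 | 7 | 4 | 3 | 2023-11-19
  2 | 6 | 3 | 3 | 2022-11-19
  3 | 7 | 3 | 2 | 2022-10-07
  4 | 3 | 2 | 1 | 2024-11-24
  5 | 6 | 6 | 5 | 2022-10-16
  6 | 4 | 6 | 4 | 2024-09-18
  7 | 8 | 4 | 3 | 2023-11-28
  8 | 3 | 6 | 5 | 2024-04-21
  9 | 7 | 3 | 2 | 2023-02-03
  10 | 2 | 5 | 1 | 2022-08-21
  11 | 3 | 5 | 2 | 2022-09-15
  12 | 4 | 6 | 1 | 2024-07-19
SELECT name, category FROM products WHERE category LIKE 'Comp%'

Execution result:
name | category
Monitor | Computing
Printer | Computing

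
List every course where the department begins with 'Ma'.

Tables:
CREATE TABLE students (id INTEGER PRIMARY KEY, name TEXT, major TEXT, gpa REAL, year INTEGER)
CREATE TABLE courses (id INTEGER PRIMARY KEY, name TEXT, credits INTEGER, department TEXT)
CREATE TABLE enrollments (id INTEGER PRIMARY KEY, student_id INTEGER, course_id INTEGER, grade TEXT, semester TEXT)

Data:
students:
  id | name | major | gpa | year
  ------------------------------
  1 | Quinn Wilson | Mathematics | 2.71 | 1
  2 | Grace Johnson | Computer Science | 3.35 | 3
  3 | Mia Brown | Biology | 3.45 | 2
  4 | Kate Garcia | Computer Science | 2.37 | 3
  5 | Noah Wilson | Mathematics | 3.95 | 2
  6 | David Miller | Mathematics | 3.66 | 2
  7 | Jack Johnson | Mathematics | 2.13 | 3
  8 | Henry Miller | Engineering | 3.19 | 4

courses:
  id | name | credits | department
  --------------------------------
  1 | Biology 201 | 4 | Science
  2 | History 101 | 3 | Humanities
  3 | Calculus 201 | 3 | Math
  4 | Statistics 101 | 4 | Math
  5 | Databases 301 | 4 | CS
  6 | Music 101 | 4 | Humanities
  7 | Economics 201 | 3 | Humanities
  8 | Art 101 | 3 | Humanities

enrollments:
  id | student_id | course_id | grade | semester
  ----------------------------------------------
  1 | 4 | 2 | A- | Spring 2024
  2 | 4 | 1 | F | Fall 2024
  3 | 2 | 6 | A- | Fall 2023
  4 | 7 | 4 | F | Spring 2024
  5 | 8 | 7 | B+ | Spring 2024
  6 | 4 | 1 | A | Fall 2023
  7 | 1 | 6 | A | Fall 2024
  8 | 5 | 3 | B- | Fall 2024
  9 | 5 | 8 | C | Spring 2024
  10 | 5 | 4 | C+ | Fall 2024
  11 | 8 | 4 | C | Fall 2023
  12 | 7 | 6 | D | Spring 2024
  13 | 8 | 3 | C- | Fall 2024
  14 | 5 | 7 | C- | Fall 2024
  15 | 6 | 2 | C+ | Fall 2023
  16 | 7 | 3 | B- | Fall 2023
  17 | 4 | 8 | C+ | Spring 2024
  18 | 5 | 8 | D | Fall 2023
SELECT name, department FROM courses WHERE department LIKE 'Ma%'

Execution result:
name | department
Calculus 201 | Math
Statistics 101 | Math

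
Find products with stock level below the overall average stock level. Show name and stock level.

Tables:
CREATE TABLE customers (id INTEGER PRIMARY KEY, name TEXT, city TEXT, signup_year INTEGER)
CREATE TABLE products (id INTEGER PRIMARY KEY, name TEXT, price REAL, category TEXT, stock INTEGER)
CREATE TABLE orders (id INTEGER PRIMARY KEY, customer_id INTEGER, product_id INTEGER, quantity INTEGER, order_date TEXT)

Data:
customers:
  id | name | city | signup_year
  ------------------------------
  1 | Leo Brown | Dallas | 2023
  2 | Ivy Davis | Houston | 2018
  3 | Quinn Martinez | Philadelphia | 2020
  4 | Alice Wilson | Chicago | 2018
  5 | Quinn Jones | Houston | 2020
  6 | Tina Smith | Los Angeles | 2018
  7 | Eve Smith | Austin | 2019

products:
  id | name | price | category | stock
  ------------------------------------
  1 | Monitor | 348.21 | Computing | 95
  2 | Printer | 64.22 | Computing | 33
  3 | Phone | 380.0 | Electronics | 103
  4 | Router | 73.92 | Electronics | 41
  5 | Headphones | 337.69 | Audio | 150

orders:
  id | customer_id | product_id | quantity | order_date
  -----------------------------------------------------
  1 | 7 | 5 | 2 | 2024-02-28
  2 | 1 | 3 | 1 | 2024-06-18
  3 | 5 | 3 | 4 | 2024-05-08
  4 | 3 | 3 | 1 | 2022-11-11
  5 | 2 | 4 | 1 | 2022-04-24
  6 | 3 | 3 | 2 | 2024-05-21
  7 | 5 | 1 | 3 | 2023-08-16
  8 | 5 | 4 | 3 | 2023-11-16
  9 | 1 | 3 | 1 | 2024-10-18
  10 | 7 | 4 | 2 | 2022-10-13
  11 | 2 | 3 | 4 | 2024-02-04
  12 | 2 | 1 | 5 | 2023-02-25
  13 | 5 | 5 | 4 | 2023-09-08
SELECT name, stock FROM products WHERE stock < (SELECT AVG(stock) FROM products)

Execution result:
name | stock
Printer | 33
Router | 41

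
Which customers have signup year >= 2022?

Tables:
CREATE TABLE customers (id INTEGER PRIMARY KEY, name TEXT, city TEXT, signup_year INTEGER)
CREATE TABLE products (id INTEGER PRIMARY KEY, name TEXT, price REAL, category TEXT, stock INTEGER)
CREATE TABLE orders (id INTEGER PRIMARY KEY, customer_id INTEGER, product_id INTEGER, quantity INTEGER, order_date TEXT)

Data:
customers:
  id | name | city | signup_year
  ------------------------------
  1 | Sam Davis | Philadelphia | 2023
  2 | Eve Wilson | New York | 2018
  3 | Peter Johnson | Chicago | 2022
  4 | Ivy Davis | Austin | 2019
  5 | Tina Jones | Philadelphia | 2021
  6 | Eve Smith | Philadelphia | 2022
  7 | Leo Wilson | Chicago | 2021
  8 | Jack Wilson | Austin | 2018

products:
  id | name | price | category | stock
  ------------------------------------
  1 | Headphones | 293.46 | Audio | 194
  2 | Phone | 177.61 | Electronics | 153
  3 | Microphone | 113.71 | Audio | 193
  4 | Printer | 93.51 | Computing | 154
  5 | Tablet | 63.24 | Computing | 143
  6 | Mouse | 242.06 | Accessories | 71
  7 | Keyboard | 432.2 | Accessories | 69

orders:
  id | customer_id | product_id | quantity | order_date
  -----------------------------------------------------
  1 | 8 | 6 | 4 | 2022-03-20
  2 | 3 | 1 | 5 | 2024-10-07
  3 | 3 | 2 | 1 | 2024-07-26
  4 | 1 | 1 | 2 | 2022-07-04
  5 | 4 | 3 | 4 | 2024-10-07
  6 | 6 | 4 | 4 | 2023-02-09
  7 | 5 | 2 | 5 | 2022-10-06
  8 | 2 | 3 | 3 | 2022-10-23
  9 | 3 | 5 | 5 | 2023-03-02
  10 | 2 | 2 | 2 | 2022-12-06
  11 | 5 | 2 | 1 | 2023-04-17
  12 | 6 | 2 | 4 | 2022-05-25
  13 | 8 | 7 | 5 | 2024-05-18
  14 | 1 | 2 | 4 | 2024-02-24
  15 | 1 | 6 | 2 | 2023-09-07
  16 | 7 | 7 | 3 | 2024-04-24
SELECT name, signup_year FROM customers WHERE signup_year >= 2022

Execution result:
name | signup_year
Sam Davis | 2023
Peter Johnson | 2022
Eve Smith | 2022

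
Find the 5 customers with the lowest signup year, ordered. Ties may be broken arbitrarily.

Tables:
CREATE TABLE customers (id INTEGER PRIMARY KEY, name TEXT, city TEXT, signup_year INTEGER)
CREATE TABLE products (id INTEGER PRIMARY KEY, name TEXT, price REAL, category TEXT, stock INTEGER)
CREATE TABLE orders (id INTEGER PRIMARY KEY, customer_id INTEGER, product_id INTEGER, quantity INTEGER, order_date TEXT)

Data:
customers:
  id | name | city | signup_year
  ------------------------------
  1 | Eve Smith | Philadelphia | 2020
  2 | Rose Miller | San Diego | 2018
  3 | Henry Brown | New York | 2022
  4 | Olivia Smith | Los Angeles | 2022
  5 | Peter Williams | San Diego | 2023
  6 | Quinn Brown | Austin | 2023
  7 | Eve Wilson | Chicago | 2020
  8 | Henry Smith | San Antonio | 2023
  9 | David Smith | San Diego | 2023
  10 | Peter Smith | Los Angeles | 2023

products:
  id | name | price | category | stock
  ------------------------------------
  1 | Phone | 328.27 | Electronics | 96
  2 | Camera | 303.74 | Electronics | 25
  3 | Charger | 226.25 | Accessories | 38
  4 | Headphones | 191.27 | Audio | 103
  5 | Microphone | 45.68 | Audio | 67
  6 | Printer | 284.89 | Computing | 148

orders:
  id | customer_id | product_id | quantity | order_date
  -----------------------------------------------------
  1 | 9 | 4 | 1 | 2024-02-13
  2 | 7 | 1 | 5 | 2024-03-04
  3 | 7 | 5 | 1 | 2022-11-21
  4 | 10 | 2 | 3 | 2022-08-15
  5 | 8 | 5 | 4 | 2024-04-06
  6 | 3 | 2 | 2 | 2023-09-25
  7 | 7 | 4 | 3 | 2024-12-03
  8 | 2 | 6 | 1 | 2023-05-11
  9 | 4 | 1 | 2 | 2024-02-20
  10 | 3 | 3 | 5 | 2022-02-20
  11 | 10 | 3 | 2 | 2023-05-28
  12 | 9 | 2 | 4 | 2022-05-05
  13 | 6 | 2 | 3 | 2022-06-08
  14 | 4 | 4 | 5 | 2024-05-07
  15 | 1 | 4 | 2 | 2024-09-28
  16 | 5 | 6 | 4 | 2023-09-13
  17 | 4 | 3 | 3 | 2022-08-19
SELECT name, signup_year FROM customers ORDER BY signup_year ASC LIMIT 5

Execution result:
name | signup_year
Rose Miller | 2018
Eve Smith | 2020
Eve Wilson | 2020
Henry Brown | 2022
Olivia Smith | 2022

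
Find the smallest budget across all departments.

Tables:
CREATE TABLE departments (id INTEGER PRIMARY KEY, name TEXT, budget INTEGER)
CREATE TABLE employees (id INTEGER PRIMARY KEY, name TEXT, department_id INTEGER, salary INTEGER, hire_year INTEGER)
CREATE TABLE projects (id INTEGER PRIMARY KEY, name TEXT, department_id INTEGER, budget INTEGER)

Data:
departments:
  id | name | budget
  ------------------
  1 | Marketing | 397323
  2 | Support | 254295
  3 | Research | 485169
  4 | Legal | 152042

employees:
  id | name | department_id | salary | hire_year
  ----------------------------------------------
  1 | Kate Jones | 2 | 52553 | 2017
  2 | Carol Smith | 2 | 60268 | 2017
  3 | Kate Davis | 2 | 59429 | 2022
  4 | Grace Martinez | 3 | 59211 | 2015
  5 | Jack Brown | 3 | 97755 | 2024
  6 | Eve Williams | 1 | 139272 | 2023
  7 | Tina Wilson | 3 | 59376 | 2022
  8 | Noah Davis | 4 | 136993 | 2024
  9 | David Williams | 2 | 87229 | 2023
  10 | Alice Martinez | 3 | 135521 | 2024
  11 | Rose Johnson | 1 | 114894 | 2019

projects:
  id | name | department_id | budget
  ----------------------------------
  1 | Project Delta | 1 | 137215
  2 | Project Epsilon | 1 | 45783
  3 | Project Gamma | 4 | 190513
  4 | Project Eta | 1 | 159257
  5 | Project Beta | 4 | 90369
SELECT MIN(budget) FROM departments

Execution result:
152042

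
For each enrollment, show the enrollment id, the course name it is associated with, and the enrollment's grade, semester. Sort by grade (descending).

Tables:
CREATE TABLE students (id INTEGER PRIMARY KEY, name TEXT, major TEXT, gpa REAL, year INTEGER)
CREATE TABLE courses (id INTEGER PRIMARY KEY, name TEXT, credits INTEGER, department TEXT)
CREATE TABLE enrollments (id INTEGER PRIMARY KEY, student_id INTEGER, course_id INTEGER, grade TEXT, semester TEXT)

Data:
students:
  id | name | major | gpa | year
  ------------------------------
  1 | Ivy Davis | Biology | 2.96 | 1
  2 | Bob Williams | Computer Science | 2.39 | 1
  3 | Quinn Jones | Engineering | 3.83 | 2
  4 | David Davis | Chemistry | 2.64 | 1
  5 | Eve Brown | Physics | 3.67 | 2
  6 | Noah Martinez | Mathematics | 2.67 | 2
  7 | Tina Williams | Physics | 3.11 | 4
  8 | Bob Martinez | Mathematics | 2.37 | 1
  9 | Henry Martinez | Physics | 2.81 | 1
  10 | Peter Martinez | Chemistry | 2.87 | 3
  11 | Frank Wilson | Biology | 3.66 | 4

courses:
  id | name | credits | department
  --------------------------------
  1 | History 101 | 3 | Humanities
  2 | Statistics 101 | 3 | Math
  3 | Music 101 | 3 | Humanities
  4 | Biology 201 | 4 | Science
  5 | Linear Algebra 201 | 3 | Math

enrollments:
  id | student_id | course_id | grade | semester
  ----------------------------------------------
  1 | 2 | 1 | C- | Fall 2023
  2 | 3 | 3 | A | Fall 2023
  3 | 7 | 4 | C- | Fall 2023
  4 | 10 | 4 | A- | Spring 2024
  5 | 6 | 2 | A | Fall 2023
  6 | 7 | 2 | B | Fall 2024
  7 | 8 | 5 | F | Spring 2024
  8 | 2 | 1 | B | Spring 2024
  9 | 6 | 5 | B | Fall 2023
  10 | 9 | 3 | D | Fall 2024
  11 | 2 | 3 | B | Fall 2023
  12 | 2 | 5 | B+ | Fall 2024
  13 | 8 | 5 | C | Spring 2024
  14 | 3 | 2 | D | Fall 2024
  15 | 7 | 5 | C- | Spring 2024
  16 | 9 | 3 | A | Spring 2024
SELECT c.id, p.name AS course, c.grade, c.semester FROM enrollments c JOIN courses p ON c.course_id = p.id ORDER BY c.grade DESC

Execution result:
id | course | grade | semester
7 | Linear Algebra 201 | F | Spring 2024
10 | Music 101 | D | Fall 2024
14 | Statistics 101 | D | Fall 2024
1 | History 101 | C- | Fall 2023
3 | Biology 201 | C- | Fall 2023
15 | Linear Algebra 201 | C- | Spring 2024
13 | Linear Algebra 201 | C | Spring 2024
12 | Linear Algebra 201 | B+ | Fall 2024
6 | Statistics 101 | B | Fall 2024
8 | History 101 | B | Spring 2024
9 | Linear Algebra 201 | B | Fall 2023
11 | Music 101 | B | Fall 2023
4 | Biology 201 | A- | Spring 2024
2 | Music 101 | A | Fall 2023
5 | Statistics 101 | A | Fall 2023
16 | Music 101 | A | Spring 2024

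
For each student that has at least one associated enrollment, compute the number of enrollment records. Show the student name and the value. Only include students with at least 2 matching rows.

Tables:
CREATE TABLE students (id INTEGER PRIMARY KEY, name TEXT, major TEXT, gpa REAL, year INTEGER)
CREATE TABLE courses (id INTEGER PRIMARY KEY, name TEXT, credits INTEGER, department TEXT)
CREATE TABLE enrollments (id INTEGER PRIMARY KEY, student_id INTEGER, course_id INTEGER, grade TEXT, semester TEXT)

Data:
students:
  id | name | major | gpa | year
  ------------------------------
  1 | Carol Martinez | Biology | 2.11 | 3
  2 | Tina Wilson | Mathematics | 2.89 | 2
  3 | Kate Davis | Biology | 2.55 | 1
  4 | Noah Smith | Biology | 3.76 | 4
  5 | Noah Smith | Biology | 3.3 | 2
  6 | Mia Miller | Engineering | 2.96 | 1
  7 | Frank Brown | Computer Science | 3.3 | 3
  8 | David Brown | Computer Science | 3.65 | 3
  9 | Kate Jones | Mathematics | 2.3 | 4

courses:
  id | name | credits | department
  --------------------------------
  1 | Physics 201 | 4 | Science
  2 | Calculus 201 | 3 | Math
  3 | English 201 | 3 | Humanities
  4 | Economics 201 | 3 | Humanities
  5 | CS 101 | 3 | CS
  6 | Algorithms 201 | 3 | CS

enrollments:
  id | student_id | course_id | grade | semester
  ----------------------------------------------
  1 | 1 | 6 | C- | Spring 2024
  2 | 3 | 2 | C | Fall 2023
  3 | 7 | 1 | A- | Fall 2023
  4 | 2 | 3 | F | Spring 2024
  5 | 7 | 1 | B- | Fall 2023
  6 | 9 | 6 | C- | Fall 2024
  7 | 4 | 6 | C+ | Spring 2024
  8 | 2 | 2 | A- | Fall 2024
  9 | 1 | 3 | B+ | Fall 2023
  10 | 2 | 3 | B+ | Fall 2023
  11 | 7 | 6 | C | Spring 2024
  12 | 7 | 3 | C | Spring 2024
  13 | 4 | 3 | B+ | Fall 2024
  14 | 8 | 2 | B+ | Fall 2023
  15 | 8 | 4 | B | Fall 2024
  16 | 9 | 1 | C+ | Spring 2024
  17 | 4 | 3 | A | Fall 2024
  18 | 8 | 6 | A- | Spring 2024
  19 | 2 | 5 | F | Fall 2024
SELECT p.name, COUNT(*) AS n FROM enrollments c JOIN students p ON c.student_id = p.id GROUP BY p.id, p.name HAVING COUNT(*) >= 2

Execution result:
name | n
Carol Martinez | 2
Tina Wilson | 4
Noah Smith | 3
Frank Brown | 4
David Brown | 3
Kate Jones | 2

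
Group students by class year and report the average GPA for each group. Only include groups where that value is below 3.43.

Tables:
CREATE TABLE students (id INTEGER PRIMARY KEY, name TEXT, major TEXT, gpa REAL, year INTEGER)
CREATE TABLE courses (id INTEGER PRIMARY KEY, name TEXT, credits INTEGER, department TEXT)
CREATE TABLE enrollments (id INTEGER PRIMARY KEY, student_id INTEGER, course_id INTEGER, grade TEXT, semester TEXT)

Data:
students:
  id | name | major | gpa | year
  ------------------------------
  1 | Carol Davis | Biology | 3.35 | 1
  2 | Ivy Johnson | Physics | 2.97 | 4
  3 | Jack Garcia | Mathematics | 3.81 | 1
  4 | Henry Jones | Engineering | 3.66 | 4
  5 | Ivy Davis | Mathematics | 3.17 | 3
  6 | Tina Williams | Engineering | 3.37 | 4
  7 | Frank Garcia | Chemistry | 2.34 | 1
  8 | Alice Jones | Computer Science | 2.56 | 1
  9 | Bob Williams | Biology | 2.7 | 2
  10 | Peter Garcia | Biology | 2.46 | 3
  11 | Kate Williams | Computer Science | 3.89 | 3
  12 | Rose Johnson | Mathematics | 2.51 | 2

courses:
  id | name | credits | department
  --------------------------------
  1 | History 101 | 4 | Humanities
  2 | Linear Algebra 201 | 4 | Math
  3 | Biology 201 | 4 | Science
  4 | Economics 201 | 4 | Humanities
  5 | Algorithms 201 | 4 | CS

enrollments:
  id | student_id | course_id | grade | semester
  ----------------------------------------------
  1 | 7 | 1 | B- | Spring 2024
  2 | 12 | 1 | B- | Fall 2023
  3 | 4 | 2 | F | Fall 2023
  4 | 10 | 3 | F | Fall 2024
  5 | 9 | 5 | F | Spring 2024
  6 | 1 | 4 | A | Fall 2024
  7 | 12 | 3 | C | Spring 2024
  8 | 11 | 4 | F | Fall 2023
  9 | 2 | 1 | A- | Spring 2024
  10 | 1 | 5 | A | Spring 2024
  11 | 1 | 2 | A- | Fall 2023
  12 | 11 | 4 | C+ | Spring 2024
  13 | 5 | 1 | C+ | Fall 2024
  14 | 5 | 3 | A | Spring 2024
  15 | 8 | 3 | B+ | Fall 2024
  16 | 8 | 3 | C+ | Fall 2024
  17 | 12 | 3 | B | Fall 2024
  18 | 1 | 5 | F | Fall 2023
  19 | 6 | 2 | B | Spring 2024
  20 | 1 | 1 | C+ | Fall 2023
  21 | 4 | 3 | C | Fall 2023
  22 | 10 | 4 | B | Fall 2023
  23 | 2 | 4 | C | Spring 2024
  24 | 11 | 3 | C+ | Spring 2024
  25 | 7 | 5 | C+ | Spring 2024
SELECT year, AVG(gpa) AS avg_gpa FROM students GROUP BY year HAVING AVG(gpa) < 3.43

Execution result:
year | avg_gpa
1 | 3.02
2 | 2.61
3 | 3.17
4 | 3.33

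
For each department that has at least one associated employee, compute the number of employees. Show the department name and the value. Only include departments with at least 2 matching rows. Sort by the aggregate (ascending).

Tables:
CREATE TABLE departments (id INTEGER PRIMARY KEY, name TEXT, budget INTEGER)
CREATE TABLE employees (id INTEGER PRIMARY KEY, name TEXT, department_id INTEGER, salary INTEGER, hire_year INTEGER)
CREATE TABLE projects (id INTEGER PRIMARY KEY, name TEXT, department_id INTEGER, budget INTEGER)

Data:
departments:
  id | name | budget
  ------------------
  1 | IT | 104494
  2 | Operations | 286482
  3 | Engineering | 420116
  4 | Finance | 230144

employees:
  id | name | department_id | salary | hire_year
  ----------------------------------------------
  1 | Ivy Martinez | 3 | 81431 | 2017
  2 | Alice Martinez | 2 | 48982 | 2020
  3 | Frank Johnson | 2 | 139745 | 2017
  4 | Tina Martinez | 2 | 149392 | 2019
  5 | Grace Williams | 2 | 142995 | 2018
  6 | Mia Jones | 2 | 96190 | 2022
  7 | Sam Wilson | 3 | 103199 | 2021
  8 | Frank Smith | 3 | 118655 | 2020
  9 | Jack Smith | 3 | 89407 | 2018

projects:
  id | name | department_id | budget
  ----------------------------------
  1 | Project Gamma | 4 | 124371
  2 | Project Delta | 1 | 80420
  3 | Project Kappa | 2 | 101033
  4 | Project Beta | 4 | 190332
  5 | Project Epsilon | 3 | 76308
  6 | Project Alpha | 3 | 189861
SELECT p.name, COUNT(*) AS n FROM employees c JOIN departments p ON c.department_id = p.id GROUP BY p.id, p.name HAVING COUNT(*) >= 2 ORDER BY n ASC

Execution result:
name | n
Engineering | 4
Operations | 5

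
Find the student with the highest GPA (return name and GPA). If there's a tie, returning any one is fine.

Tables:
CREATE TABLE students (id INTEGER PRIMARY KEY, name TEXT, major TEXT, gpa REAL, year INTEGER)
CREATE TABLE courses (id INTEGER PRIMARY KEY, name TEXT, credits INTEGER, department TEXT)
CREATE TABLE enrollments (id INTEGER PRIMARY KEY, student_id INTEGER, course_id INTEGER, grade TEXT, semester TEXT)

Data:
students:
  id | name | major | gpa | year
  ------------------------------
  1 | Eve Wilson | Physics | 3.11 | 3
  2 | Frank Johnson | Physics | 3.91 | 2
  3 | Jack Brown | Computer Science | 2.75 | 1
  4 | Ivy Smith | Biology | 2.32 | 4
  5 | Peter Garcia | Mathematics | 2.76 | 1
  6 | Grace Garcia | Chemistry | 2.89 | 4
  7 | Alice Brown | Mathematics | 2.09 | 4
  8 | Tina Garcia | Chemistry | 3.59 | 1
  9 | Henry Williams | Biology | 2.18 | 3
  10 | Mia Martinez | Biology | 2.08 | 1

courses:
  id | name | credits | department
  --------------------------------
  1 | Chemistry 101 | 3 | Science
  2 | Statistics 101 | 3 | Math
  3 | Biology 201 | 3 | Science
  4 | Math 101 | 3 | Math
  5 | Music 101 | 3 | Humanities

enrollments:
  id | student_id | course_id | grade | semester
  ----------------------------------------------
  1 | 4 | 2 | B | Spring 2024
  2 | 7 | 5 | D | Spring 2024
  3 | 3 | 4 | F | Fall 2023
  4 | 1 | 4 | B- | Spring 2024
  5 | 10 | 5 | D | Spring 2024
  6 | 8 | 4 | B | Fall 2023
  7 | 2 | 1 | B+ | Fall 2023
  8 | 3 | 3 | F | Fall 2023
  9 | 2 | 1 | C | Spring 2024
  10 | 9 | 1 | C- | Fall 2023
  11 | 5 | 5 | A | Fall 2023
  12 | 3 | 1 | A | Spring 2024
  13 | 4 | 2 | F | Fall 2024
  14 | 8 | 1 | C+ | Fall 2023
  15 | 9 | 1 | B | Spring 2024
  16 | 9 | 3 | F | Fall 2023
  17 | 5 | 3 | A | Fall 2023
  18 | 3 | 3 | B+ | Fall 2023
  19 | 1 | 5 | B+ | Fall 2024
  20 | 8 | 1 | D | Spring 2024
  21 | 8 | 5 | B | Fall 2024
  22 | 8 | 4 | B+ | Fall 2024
SELECT name, gpa FROM students ORDER BY gpa DESC LIMIT 1

Execution result:
name | gpa
Frank Johnson | 3.91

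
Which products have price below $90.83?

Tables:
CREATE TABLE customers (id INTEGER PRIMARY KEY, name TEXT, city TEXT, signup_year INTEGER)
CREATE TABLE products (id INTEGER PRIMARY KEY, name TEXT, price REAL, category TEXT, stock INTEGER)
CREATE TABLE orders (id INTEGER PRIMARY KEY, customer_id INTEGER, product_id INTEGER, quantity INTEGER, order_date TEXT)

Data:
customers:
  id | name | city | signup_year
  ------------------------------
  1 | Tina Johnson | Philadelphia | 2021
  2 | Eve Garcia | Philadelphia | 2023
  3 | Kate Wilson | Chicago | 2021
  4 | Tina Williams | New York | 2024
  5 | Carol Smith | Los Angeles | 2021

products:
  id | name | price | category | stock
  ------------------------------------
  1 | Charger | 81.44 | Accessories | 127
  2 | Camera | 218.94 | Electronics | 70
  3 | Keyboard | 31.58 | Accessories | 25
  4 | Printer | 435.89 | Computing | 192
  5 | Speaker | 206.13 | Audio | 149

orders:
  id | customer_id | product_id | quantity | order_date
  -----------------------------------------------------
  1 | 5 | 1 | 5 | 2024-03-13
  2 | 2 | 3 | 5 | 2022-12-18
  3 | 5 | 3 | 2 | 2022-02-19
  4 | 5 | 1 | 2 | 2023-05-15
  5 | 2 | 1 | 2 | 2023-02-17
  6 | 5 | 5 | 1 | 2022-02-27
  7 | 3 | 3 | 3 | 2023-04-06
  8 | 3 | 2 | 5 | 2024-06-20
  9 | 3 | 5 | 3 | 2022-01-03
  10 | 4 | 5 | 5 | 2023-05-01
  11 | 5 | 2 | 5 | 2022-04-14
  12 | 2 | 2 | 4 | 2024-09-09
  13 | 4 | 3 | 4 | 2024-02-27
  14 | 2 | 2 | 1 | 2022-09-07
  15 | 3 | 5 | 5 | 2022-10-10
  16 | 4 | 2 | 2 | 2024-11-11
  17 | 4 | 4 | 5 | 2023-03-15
SELECT name, price FROM products WHERE price < 90.83

Execution result:
name | price
Charger | 81.44
Keyboard | 31.58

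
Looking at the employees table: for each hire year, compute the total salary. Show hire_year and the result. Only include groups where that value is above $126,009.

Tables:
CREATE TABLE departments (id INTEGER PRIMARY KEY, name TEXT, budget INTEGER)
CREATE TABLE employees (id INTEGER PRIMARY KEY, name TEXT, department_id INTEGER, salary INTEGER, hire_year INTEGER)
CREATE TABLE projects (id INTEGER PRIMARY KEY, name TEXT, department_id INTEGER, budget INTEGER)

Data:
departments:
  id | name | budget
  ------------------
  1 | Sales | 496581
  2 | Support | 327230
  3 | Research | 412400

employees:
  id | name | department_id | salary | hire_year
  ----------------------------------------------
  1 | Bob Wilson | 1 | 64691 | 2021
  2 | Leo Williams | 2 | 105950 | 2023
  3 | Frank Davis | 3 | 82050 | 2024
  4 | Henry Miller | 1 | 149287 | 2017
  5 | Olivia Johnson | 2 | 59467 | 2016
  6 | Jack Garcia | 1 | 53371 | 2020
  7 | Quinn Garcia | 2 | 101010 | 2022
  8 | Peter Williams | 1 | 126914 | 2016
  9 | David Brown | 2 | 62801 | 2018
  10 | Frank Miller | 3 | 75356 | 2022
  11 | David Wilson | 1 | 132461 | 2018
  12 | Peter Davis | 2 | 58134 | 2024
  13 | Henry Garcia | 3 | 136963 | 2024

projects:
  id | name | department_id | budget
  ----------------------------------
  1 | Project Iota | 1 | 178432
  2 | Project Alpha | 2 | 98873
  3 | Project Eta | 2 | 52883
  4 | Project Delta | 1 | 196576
SELECT hire_year, SUM(salary) AS sum_salary FROM employees GROUP BY hire_year HAVING SUM(salary) > 126009

Execution result:
hire_year | sum_salary
2016 | 186381
2017 | 149287
2018 | 195262
2022 | 176366
2024 | 277147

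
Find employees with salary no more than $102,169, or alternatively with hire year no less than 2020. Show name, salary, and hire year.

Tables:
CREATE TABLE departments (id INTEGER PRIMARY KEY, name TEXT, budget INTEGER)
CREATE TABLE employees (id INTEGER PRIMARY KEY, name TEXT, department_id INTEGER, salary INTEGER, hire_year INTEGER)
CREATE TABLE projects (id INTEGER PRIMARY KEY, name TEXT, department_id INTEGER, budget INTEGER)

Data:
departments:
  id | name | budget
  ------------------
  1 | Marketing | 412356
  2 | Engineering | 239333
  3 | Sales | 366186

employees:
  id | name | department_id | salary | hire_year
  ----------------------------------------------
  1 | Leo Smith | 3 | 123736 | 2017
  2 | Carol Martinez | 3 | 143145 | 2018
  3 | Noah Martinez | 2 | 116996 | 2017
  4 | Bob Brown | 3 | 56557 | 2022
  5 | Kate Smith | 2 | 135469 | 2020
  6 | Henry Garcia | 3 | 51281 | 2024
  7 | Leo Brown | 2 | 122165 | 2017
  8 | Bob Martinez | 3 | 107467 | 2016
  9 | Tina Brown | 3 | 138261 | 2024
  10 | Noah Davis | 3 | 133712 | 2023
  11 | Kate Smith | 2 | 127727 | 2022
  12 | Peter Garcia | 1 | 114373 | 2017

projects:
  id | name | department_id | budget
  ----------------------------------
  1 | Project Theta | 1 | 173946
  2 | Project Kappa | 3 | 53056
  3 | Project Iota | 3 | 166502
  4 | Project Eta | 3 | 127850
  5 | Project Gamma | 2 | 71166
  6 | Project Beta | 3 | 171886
SELECT name, salary, hire_year FROM employees WHERE salary <= 102169 OR hire_year >= 2020

Execution result:
name | salary | hire_year
Bob Brown | 56557 | 2022
Kate Smith | 135469 | 2020
Henry Garcia | 51281 | 2024
Tina Brown | 138261 | 2024
Noah Davis | 133712 | 2023
Kate Smith | 127727 | 2022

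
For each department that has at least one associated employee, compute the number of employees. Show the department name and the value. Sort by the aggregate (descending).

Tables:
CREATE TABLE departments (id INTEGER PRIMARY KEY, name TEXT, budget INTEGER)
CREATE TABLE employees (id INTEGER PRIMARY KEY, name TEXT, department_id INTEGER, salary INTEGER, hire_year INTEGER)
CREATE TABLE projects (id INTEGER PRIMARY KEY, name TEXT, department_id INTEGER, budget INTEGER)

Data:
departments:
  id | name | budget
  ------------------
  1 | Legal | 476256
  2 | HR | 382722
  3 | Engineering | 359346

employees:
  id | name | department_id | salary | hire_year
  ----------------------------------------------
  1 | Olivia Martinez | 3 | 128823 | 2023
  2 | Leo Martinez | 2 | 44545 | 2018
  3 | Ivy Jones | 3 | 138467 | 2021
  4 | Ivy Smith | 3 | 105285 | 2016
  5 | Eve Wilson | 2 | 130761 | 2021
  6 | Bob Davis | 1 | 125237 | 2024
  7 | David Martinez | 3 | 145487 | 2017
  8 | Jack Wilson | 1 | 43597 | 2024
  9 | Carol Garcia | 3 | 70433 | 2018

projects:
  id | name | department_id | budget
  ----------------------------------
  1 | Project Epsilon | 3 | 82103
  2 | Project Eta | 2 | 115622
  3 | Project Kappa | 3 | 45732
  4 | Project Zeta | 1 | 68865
SELECT p.name, COUNT(*) AS n FROM employees c JOIN departments p ON c.department_id = p.id GROUP BY p.id, p.name ORDER BY n DESC

Execution result:
name | n
Engineering | 5
Legal | 2
HR | 2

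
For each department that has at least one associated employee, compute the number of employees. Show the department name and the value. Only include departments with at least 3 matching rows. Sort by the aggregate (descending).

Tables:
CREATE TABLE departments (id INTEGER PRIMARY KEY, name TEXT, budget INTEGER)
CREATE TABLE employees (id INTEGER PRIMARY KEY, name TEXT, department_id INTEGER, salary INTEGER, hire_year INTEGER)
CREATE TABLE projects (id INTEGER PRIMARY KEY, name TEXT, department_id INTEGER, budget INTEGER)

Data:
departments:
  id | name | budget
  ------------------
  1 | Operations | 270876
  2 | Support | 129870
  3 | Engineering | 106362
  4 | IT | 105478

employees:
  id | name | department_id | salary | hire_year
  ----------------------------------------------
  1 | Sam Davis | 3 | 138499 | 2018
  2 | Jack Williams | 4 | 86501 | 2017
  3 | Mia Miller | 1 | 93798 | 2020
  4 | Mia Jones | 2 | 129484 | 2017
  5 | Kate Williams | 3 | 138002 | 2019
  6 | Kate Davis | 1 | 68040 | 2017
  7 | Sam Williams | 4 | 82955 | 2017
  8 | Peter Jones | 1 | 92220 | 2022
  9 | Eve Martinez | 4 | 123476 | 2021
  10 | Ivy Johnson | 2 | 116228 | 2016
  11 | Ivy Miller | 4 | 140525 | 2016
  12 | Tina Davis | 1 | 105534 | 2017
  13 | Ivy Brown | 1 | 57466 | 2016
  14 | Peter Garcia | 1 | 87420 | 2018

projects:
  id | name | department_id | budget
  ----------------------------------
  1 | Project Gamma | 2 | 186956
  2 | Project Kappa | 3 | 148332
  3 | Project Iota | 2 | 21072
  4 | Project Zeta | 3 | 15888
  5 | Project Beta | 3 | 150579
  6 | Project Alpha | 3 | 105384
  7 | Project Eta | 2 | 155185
SELECT p.name, COUNT(*) AS n FROM employees c JOIN departments p ON c.department_id = p.id GROUP BY p.id, p.name HAVING COUNT(*) >= 3 ORDER BY n DESC

Execution result:
name | n
Operations | 6
IT | 4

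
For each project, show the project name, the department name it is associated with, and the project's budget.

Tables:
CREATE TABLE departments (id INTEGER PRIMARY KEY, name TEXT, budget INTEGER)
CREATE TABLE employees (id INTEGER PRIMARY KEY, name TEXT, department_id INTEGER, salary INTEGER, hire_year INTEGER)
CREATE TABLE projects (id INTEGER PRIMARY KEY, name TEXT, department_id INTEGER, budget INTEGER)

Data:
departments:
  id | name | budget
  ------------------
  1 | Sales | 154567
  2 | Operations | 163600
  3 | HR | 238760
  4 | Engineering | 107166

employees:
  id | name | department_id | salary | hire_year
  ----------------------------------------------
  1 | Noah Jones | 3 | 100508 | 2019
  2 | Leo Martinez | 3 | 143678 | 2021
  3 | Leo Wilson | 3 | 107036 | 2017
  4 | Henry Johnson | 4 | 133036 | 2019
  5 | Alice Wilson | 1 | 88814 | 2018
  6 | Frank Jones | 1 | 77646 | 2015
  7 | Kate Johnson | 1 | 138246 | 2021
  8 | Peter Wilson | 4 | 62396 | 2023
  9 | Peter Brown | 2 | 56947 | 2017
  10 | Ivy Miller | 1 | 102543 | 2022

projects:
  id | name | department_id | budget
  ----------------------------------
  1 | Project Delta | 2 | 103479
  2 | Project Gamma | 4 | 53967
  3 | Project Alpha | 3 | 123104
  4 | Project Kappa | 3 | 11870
SELECT c.name, p.name AS department, c.budget FROM projects c JOIN departments p ON c.department_id = p.id

Execution result:
name | department | budget
Project Delta | Operations | 103479
Project Gamma | Engineering | 53967
Project Alpha | HR | 123104
Project Kappa | HR | 11870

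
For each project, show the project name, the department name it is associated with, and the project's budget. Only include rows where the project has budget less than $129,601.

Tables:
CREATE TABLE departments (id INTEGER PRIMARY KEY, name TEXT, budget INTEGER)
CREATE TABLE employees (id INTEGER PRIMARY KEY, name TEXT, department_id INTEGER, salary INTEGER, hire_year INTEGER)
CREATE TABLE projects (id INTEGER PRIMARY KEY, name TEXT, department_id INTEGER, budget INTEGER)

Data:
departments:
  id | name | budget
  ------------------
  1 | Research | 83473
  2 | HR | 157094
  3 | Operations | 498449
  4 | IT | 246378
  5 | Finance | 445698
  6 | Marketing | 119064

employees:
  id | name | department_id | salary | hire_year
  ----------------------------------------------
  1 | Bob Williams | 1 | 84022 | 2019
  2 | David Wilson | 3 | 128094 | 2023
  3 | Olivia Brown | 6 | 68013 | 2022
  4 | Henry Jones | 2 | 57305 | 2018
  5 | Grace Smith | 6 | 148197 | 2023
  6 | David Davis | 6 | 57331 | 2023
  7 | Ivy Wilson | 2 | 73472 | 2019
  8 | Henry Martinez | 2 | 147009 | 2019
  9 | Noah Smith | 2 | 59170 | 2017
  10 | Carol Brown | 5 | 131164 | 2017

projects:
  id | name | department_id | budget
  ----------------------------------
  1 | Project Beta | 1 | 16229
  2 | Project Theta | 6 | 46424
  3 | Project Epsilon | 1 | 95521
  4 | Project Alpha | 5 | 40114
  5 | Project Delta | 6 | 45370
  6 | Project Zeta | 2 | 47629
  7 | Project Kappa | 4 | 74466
SELECT c.name, p.name AS department, c.budget FROM projects c JOIN departments p ON c.department_id = p.id WHERE c.budget < 129601

Execution result:
name | department | budget
Project Beta | Research | 16229
Project Theta | Marketing | 46424
Project Epsilon | Research | 95521
Project Alpha | Finance | 40114
Project Delta | Marketing | 45370
Project Zeta | HR | 47629
Project Kappa | IT | 74466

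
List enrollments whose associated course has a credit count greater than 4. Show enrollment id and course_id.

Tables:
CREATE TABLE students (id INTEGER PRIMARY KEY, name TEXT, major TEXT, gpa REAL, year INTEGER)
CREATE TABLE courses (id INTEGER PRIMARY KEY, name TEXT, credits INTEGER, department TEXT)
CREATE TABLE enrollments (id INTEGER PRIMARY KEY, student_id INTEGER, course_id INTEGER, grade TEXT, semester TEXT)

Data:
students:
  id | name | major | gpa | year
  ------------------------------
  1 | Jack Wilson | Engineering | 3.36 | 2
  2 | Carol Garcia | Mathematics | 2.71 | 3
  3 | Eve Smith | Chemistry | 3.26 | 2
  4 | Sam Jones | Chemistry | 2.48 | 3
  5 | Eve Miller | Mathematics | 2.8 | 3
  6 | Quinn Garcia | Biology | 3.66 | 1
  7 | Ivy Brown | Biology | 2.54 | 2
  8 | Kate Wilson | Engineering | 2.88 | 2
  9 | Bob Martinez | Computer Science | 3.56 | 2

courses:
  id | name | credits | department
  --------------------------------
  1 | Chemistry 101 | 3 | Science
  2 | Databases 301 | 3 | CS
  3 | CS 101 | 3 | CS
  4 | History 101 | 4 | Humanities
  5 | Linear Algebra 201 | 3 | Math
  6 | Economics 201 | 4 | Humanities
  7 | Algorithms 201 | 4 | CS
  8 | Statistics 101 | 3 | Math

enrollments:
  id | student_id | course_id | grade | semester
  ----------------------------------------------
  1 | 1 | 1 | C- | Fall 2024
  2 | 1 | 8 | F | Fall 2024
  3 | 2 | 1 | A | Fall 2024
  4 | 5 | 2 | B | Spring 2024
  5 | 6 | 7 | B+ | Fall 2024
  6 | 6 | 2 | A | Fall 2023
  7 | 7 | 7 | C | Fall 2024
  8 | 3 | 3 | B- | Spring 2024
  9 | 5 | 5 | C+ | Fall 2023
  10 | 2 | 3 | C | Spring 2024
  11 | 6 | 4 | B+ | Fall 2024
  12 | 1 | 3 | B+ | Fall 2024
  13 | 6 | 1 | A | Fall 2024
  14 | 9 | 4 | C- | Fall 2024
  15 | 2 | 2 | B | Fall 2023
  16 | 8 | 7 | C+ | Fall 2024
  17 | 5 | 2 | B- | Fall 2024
SELECT id, course_id FROM enrollments WHERE course_id IN (SELECT id FROM courses WHERE credits > 4)

Execution result:
(no rows)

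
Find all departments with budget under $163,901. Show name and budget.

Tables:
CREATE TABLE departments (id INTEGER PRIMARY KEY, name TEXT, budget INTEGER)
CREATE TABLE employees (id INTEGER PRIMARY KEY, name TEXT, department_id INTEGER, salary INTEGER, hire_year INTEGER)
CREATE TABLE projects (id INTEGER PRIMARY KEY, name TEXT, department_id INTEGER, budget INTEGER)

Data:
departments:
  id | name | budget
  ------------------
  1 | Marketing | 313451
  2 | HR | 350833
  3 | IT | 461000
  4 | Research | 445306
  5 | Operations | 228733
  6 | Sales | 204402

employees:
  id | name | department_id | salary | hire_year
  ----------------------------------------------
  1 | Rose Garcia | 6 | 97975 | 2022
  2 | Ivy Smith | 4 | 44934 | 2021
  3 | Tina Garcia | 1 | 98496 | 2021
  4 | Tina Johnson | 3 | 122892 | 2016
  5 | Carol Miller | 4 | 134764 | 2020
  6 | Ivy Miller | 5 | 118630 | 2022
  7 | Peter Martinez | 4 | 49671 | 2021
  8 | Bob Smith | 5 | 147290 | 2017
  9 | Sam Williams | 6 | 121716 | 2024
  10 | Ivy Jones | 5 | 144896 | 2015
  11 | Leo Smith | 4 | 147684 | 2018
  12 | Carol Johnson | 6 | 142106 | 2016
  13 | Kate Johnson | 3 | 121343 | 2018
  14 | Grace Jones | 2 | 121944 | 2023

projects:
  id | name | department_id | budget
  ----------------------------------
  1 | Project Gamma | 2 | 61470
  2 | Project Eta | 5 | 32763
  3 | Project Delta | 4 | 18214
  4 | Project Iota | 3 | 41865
SELECT name, budget FROM departments WHERE budget < 163901

Execution result:
(no rows)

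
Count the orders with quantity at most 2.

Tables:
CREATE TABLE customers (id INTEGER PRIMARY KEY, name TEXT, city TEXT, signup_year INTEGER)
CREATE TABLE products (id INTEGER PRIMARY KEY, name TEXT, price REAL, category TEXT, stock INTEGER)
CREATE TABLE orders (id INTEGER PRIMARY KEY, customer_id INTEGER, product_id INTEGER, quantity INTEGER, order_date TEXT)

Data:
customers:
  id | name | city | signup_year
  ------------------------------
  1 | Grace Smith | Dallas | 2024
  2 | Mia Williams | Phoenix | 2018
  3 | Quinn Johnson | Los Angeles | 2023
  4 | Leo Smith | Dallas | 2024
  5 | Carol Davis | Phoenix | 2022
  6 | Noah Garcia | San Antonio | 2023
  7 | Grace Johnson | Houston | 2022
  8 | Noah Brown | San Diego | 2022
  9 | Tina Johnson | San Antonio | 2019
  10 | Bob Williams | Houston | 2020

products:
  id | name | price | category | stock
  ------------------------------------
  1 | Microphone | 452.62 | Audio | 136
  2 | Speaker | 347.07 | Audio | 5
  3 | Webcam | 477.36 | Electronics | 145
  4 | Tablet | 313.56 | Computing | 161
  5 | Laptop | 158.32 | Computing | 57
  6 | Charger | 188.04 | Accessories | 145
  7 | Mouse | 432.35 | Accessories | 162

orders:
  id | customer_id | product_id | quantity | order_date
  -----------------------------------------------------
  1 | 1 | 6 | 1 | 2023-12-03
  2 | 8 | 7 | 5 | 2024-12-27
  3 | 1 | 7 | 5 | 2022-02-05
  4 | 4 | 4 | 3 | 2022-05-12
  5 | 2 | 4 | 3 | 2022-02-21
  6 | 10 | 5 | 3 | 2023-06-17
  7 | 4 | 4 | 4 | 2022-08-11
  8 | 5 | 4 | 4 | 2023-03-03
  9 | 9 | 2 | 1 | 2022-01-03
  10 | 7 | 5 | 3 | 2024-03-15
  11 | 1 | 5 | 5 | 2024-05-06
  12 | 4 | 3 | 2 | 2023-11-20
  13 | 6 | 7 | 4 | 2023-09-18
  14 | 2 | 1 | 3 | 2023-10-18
SELECT COUNT(*) FROM orders WHERE quantity <= 2

Execution result:
3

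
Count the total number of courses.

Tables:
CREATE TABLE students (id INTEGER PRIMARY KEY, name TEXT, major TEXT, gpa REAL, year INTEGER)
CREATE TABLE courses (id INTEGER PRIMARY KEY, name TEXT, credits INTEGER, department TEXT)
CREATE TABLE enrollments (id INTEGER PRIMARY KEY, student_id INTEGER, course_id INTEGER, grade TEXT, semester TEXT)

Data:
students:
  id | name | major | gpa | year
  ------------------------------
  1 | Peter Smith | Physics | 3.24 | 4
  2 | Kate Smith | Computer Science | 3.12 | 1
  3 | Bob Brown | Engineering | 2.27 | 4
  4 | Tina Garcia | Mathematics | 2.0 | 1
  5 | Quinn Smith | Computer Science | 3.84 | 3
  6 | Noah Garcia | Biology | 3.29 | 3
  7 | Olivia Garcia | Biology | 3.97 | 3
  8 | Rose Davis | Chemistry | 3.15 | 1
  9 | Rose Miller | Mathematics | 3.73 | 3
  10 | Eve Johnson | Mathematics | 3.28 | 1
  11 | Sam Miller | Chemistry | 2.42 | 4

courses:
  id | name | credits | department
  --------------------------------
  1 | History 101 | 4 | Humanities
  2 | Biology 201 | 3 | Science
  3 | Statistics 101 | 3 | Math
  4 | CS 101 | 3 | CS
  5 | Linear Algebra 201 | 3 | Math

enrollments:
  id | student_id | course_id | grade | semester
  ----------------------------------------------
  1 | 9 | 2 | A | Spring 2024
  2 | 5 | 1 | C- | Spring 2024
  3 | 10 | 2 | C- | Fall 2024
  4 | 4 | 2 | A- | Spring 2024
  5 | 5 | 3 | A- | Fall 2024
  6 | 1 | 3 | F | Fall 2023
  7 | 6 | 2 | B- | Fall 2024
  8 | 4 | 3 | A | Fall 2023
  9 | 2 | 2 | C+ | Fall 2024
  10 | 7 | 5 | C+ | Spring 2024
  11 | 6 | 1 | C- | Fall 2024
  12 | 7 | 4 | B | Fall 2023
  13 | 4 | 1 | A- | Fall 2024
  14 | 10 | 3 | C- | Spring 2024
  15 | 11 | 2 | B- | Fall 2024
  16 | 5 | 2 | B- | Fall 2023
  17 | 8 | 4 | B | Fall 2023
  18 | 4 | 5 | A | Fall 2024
SELECT COUNT(*) FROM courses

Execution result:
5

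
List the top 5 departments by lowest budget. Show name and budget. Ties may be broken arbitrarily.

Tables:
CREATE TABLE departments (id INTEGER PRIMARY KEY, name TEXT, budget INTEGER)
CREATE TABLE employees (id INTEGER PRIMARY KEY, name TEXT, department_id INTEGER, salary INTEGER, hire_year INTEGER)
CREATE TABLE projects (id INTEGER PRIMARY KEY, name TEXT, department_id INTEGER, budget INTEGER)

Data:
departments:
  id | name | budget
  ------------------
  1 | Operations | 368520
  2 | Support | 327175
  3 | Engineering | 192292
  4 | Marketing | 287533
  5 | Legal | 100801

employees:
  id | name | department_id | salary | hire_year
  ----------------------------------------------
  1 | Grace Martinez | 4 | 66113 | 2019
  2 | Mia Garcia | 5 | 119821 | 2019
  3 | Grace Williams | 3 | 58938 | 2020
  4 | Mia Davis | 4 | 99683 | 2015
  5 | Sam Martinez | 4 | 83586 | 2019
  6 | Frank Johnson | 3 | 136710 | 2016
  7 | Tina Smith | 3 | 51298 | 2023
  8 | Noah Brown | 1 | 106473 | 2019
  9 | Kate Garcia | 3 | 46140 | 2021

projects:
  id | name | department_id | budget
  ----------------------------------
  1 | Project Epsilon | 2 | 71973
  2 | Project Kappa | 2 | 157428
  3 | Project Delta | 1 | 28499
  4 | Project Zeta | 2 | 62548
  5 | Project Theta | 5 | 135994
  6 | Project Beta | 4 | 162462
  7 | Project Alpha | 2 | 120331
SELECT name, budget FROM departments ORDER BY budget ASC LIMIT 5

Execution result:
name | budget
Legal | 100801
Engineering | 192292
Marketing | 287533
Support | 327175
Operations | 368520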